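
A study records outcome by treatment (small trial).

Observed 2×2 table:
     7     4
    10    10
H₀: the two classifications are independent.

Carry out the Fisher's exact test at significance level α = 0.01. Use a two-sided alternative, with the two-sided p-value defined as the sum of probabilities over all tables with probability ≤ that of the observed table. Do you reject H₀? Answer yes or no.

reject H₀: no

Margins: r₁=11, r₂=20, c₁=17, c₂=14, n=31
p_obs = C(11,7)·C(20,10)/C(31,17); sum pmf over tables with pmf ≤ p_obs
p-value (two-sided) = 0.70738
At α=0.01: p ≥ α → fail to reject H₀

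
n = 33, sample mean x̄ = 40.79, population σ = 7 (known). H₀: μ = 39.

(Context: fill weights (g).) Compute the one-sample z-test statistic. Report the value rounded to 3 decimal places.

test statistic = 1.469

SE = σ/√n = 7/√33 = 1.2185
z = (x̄−μ₀)/SE = (40.79−39)/1.2185 = 1.4690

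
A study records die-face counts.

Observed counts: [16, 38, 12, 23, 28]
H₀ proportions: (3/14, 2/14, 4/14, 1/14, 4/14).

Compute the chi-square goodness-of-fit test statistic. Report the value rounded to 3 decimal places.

n = 117; E_i = n·p_i = [25.07, 16.71, 33.43, 8.36, 33.43]
χ² = (16−25.07)²/25.07 + (38−16.71)²/16.71 + (12−33.43)²/33.43 + (23−8.36)²/8.36 + (28−33.43)²/33.43 = 70.6638
df = 4

test statistic = 70.664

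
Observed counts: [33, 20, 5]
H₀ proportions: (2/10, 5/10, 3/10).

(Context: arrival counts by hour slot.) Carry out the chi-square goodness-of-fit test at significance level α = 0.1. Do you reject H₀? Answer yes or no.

n = 58; E_i = n·p_i = [11.60, 29.00, 17.40]
χ² = (33−11.60)²/11.60 + (20−29.00)²/29.00 + (5−17.40)²/17.40 = 51.1092
df = 2
p-value (upper-tail) = 0.00000
At α=0.1: p < α → reject H₀

reject H₀: yes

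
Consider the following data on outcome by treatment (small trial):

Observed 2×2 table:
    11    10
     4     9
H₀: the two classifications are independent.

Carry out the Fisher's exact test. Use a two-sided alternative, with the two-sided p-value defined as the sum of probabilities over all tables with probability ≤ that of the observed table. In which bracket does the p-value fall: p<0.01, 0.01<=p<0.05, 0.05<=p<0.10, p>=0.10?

Margins: r₁=21, r₂=13, c₁=15, c₂=19, n=34
p_obs = C(21,11)·C(13,4)/C(34,15); sum pmf over tables with pmf ≤ p_obs
p-value (two-sided) = 0.29551
→ bracket: p>=0.10

p-value bracket: p>=0.10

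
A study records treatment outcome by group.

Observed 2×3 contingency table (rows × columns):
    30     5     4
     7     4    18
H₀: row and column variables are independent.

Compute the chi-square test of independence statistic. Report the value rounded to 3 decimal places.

test statistic = 22.330

Row totals [39, 29], col totals [37, 9, 22], n=68
χ² = (30−21.22)²/21.22 + (5−5.16)²/5.16 + (4−12.62)²/12.62 + (7−15.78)²/15.78 + (4−3.84)²/3.84 + (18−9.38)²/9.38 = 22.3298
df = 2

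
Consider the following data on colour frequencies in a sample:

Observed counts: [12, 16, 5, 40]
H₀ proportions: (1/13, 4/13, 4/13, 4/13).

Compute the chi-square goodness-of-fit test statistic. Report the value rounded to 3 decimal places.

test statistic = 36.387

n = 73; E_i = n·p_i = [5.62, 22.46, 22.46, 22.46]
χ² = (12−5.62)²/5.62 + (16−22.46)²/22.46 + (5−22.46)²/22.46 + (40−22.46)²/22.46 = 36.3870
df = 3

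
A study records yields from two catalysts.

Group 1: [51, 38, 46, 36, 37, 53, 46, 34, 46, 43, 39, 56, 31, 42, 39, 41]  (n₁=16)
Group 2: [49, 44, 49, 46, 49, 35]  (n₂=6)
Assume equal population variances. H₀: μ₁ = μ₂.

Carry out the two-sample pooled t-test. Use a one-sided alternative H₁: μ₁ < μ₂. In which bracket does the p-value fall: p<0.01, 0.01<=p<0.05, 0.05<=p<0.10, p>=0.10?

x̄₁=42.375, s₁=6.956, n₁=16
x̄₂=45.333, s₂=5.465, n₂=6
s_p² = [15·6.956² + 5·5.465²]/20 = 43.7542
SE = √(s_p²·(1/16+1/6)) = 3.1665
t = (42.375−45.333)/3.1665 = -0.9342
df = 20
p-value (one-sided, H₁ less) = 0.18066
→ bracket: p>=0.10

p-value bracket: p>=0.10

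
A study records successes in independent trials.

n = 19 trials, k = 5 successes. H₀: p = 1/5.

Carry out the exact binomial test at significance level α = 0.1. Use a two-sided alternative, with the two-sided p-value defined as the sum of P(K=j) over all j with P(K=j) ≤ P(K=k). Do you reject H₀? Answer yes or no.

reject H₀: no

Exact binomial: n=19, k=5, p₀=1/5=0.2000
P(X=j) = C(n,j)·p₀^j·(1−p₀)^(n−j); p = Σ P(X=j) over j with P(X=j) ≤ P(X=5)
p-value (two-sided) = 0.56360
At α=0.1: p ≥ α → fail to reject H₀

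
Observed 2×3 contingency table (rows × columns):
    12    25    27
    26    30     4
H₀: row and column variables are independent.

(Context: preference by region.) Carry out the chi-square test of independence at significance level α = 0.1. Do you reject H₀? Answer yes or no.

Row totals [64, 60], col totals [38, 55, 31], n=124
χ² = (12−19.61)²/19.61 + (25−28.39)²/28.39 + (27−16.00)²/16.00 + (26−18.39)²/18.39 + (30−26.61)²/26.61 + (4−15.00)²/15.00 = 22.5714
df = 2
p-value (upper-tail) = 0.00001
At α=0.1: p < α → reject H₀

reject H₀: yes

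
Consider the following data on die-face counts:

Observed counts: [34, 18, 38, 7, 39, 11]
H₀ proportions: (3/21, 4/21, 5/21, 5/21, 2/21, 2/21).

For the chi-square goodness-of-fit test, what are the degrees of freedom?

degrees of freedom = 5

df = k − 1 = 6 − 1 = 5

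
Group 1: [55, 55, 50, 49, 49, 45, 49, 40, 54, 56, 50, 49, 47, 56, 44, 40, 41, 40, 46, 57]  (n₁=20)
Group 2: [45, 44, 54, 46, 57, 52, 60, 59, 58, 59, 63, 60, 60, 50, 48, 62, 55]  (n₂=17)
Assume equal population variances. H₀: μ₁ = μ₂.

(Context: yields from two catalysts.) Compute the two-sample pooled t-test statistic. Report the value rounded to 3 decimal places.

test statistic = -3.173

x̄₁=48.600, s₁=5.707, n₁=20
x̄₂=54.824, s₂=6.217, n₂=17
s_p² = [19·5.707² + 16·6.217²]/35 = 35.3506
SE = √(s_p²·(1/20+1/17)) = 1.9614
t = (48.600−54.824)/1.9614 = -3.1731
df = 35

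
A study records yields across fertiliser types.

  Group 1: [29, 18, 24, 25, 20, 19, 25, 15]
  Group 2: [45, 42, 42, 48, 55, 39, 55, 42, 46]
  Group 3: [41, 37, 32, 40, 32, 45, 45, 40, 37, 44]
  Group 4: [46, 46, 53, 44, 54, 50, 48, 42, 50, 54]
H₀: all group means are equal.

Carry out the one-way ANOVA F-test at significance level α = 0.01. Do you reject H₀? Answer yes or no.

Group means [21.88, 46.00, 39.30, 48.70], grand mean 39.703
SSB = Σnᵢ(x̄ᵢ−x̄)² = 3710.655; SSW = ΣΣ(x−x̄ᵢ)² = 781.075
MSB = 3710.655/3 = 1236.8849; MSW = 781.075/33 = 23.6689
F = MSB/MSW = 52.2577
df = (3, 33)
p-value (upper-tail) = 0.00000
At α=0.01: p < α → reject H₀

reject H₀: yes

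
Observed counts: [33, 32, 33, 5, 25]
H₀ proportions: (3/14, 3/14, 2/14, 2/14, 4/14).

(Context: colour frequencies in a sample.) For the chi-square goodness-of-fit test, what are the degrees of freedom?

df = k − 1 = 5 − 1 = 4

degrees of freedom = 4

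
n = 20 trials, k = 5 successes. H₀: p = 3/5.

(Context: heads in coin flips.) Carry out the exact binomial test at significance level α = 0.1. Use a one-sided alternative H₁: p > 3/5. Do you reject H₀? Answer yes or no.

Exact binomial: n=20, k=5, p₀=3/5=0.6000
P(X≥5) from Σ C(n,i)·p₀^i·(1−p₀)^(n−i)
p-value (one-sided, H₁ greater) = 0.99968
At α=0.1: p ≥ α → fail to reject H₀

reject H₀: no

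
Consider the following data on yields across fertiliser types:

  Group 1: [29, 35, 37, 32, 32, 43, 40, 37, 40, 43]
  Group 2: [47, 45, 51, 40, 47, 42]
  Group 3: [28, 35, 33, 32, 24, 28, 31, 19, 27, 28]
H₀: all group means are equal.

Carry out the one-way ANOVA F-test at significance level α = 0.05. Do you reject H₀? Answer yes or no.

reject H₀: yes

Group means [36.80, 45.33, 28.50], grand mean 35.577
SSB = Σnᵢ(x̄ᵢ−x̄)² = 1086.913; SSW = ΣΣ(x−x̄ᵢ)² = 479.433
MSB = 1086.913/2 = 543.4564; MSW = 479.433/23 = 20.8449
F = MSB/MSW = 26.0714
df = (2, 23)
p-value (upper-tail) = 0.00000
At α=0.05: p < α → reject H₀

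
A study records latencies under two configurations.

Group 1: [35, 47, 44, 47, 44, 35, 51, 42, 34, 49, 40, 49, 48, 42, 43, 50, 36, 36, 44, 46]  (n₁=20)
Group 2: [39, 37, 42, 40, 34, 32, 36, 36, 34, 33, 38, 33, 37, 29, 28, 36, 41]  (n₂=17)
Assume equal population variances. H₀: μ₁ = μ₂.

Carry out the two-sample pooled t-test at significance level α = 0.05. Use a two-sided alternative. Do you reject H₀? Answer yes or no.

reject H₀: yes

x̄₁=43.100, s₁=5.486, n₁=20
x̄₂=35.588, s₂=3.906, n₂=17
s_p² = [19·5.486² + 16·3.906²]/35 = 23.3119
SE = √(s_p²·(1/20+1/17)) = 1.5928
t = (43.100−35.588)/1.5928 = 4.7162
df = 35
p-value (two-sided) = 0.00004
At α=0.05: p < α → reject H₀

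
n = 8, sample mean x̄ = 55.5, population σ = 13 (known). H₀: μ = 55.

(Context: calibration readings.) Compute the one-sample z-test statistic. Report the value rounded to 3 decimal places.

SE = σ/√n = 13/√8 = 4.5962
z = (x̄−μ₀)/SE = (55.5−55)/4.5962 = 0.1088

test statistic = 0.109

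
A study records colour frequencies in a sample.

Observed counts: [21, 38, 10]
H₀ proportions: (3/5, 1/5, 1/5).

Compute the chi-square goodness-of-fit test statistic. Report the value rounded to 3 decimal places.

n = 69; E_i = n·p_i = [41.40, 13.80, 13.80]
χ² = (21−41.40)²/41.40 + (38−13.80)²/13.80 + (10−13.80)²/13.80 = 53.5362
df = 2

test statistic = 53.536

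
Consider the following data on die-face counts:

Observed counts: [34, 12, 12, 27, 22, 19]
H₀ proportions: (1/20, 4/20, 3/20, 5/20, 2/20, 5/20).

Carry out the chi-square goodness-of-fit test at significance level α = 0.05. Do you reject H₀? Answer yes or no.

n = 126; E_i = n·p_i = [6.30, 25.20, 18.90, 31.50, 12.60, 31.50]
χ² = (34−6.30)²/6.30 + (12−25.20)²/25.20 + (12−18.90)²/18.90 + (27−31.50)²/31.50 + (22−12.60)²/12.60 + (19−31.50)²/31.50 = 143.8413
df = 5
p-value (upper-tail) = 0.00000
At α=0.05: p < α → reject H₀

reject H₀: yes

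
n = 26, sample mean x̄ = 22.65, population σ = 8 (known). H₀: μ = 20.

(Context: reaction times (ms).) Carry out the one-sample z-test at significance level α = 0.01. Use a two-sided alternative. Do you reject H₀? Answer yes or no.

reject H₀: no

SE = σ/√n = 8/√26 = 1.5689
z = (x̄−μ₀)/SE = (22.65−20)/1.5689 = 1.6891
p-value (two-sided) = 0.09121
At α=0.01: p ≥ α → fail to reject H₀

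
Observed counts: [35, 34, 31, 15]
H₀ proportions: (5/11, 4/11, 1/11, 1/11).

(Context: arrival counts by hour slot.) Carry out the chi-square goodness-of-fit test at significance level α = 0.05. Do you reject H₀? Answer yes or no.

reject H₀: yes

n = 115; E_i = n·p_i = [52.27, 41.82, 10.45, 10.45]
χ² = (35−52.27)²/52.27 + (34−41.82)²/41.82 + (31−10.45)²/10.45 + (15−10.45)²/10.45 = 49.5217
df = 3
p-value (upper-tail) = 0.00000
At α=0.05: p < α → reject H₀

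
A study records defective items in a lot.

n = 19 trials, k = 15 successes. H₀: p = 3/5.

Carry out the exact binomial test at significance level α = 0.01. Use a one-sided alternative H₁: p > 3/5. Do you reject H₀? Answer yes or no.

Exact binomial: n=19, k=15, p₀=3/5=0.6000
P(X≥15) from Σ C(n,i)·p₀^i·(1−p₀)^(n−i)
p-value (one-sided, H₁ greater) = 0.06961
At α=0.01: p ≥ α → fail to reject H₀

reject H₀: no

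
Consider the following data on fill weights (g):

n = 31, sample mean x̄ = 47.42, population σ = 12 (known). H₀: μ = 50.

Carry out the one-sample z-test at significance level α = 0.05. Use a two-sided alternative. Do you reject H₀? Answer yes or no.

SE = σ/√n = 12/√31 = 2.1553
z = (x̄−μ₀)/SE = (47.42−50)/2.1553 = -1.1971
p-value (two-sided) = 0.23128
At α=0.05: p ≥ α → fail to reject H₀

reject H₀: no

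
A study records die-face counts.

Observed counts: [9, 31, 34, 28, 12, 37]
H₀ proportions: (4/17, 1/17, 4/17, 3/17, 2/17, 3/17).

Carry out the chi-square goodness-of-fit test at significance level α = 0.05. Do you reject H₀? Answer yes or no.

reject H₀: yes

n = 151; E_i = n·p_i = [35.53, 8.88, 35.53, 26.65, 17.76, 26.65]
χ² = (9−35.53)²/35.53 + (31−8.88)²/8.88 + (34−35.53)²/35.53 + (28−26.65)²/26.65 + (12−17.76)²/17.76 + (37−26.65)²/26.65 = 80.9111
df = 5
p-value (upper-tail) = 0.00000
At α=0.05: p < α → reject H₀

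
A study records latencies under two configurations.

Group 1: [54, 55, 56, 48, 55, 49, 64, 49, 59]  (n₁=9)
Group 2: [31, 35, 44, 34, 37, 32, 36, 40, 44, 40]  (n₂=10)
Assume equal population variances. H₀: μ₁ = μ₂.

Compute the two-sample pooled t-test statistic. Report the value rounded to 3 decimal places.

test statistic = 7.585

x̄₁=54.333, s₁=5.196, n₁=9
x̄₂=37.300, s₂=4.596, n₂=10
s_p² = [8·5.196² + 9·4.596²]/17 = 23.8882
SE = √(s_p²·(1/9+1/10)) = 2.2457
t = (54.333−37.300)/2.2457 = 7.5849
df = 17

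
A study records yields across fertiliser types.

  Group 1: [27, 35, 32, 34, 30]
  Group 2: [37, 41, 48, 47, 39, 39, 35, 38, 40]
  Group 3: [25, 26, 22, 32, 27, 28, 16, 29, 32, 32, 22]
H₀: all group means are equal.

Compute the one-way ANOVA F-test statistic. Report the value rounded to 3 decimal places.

test statistic = 24.017

Group means [31.60, 40.44, 26.45], grand mean 32.520
SSB = Σnᵢ(x̄ᵢ−x̄)² = 974.091; SSW = ΣΣ(x−x̄ᵢ)² = 446.149
MSB = 974.091/2 = 487.0453; MSW = 446.149/22 = 20.2795
F = MSB/MSW = 24.0166
df = (2, 22)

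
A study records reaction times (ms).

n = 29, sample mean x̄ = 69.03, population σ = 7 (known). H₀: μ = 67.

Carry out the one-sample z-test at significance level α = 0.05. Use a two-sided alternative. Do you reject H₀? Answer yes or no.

reject H₀: no

SE = σ/√n = 7/√29 = 1.2999
z = (x̄−μ₀)/SE = (69.03−67)/1.2999 = 1.5617
p-value (two-sided) = 0.11836
At α=0.05: p ≥ α → fail to reject H₀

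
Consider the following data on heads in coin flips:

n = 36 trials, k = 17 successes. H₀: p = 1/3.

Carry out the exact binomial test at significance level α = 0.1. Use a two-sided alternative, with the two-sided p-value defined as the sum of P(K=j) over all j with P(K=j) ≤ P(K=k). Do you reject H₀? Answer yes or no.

Exact binomial: n=36, k=17, p₀=1/3=0.3333
P(X=j) = C(n,j)·p₀^j·(1−p₀)^(n−j); p = Σ P(X=j) over j with P(X=j) ≤ P(X=17)
p-value (two-sided) = 0.10974
At α=0.1: p ≥ α → fail to reject H₀

reject H₀: no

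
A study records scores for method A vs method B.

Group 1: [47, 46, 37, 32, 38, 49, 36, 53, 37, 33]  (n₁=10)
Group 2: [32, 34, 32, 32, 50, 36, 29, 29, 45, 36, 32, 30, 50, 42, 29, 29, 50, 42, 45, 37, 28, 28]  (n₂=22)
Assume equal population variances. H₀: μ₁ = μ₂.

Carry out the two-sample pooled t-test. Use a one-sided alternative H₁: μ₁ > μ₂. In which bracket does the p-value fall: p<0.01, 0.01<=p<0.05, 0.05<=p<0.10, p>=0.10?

p-value bracket: 0.05<=p<0.10

x̄₁=40.800, s₁=7.300, n₁=10
x̄₂=36.227, s₂=7.715, n₂=22
s_p² = [9·7.300² + 21·7.715²]/30 = 57.6488
SE = √(s_p²·(1/10+1/22)) = 2.8957
t = (40.800−36.227)/2.8957 = 1.5791
df = 30
p-value (one-sided, H₁ greater) = 0.06240
→ bracket: 0.05<=p<0.10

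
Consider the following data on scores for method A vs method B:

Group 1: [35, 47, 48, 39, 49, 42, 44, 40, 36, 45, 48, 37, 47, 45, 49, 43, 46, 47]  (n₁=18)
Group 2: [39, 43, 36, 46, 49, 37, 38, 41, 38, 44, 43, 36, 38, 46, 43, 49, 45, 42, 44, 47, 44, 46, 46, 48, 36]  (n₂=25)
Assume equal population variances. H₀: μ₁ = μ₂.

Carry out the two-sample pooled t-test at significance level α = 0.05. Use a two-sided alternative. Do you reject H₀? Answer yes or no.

x̄₁=43.722, s₁=4.561, n₁=18
x̄₂=42.560, s₂=4.234, n₂=25
s_p² = [17·4.561² + 24·4.234²]/41 = 19.1164
SE = √(s_p²·(1/18+1/25)) = 1.3515
t = (43.722−42.560)/1.3515 = 0.8599
df = 41
p-value (two-sided) = 0.39483
At α=0.05: p ≥ α → fail to reject H₀

reject H₀: no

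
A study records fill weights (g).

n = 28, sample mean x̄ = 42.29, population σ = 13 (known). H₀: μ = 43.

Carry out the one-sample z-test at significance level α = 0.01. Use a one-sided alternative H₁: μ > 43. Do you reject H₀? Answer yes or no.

reject H₀: no

SE = σ/√n = 13/√28 = 2.4568
z = (x̄−μ₀)/SE = (42.29−43)/2.4568 = -0.2890
p-value (one-sided, H₁ greater) = 0.61371
At α=0.01: p ≥ α → fail to reject H₀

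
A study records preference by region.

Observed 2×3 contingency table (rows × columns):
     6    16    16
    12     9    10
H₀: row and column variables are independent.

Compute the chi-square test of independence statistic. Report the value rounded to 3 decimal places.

test statistic = 4.683

Row totals [38, 31], col totals [18, 25, 26], n=69
χ² = (6−9.91)²/9.91 + (16−13.77)²/13.77 + (16−14.32)²/14.32 + (12−8.09)²/8.09 + (9−11.23)²/11.23 + (10−11.68)²/11.68 = 4.6827
df = 2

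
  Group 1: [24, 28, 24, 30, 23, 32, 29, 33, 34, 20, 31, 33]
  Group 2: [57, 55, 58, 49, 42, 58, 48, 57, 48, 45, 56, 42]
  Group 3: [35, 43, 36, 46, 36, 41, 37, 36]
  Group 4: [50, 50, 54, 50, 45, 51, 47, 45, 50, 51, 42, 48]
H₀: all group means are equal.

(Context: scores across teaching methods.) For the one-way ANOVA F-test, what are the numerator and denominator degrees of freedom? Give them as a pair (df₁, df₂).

degrees of freedom = [3, 40]

k = 4 groups, N = 44 total
df = (k−1, N−k) = (4−1, 44−4) = (3, 40)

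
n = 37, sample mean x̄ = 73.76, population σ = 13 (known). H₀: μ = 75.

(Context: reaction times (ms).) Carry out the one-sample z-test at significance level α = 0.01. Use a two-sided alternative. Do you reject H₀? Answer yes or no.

SE = σ/√n = 13/√37 = 2.1372
z = (x̄−μ₀)/SE = (73.76−75)/2.1372 = -0.5802
p-value (two-sided) = 0.56178
At α=0.01: p ≥ α → fail to reject H₀

reject H₀: no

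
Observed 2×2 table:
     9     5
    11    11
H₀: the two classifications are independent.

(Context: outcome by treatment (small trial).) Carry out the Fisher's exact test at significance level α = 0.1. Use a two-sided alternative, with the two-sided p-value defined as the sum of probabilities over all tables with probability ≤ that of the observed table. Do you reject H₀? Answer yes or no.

Margins: r₁=14, r₂=22, c₁=20, c₂=16, n=36
p_obs = C(14,9)·C(22,11)/C(36,20); sum pmf over tables with pmf ≤ p_obs
p-value (two-sided) = 0.50067
At α=0.1: p ≥ α → fail to reject H₀

reject H₀: no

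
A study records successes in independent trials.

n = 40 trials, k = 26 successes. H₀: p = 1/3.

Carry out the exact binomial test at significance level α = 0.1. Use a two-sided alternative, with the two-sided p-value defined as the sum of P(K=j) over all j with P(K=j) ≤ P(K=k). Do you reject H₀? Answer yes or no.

reject H₀: yes

Exact binomial: n=40, k=26, p₀=1/3=0.3333
P(X=j) = C(n,j)·p₀^j·(1−p₀)^(n−j); p = Σ P(X=j) over j with P(X=j) ≤ P(X=26)
p-value (two-sided) = 0.00006
At α=0.1: p < α → reject H₀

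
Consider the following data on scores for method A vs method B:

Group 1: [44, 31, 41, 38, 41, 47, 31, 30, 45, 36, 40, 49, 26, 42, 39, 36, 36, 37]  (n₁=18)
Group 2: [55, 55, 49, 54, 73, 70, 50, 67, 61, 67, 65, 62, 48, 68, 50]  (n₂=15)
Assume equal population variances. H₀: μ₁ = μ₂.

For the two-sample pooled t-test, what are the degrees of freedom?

degrees of freedom = 31

df = n₁ + n₂ − 2 = 18 + 15 − 2 = 31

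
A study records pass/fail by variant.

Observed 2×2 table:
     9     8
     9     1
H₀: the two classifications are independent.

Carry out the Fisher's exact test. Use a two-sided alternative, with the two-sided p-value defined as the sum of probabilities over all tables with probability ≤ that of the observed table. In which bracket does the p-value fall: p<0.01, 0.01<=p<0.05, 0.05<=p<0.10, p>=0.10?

p-value bracket: 0.05<=p<0.10

Margins: r₁=17, r₂=10, c₁=18, c₂=9, n=27
p_obs = C(17,9)·C(10,9)/C(27,18); sum pmf over tables with pmf ≤ p_obs
p-value (two-sided) = 0.09117
→ bracket: 0.05<=p<0.10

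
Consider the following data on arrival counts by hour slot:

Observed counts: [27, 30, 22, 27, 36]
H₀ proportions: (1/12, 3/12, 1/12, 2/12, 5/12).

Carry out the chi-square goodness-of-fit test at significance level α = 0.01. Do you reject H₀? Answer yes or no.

reject H₀: yes

n = 142; E_i = n·p_i = [11.83, 35.50, 11.83, 23.67, 59.17]
χ² = (27−11.83)²/11.83 + (30−35.50)²/35.50 + (22−11.83)²/11.83 + (27−23.67)²/23.67 + (36−59.17)²/59.17 = 38.5662
df = 4
p-value (upper-tail) = 0.00000
At α=0.01: p < α → reject H₀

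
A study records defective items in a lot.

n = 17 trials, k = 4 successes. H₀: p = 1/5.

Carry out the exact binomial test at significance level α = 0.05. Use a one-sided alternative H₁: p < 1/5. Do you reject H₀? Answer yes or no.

Exact binomial: n=17, k=4, p₀=1/5=0.2000
P(X≤4) from Σ C(n,i)·p₀^i·(1−p₀)^(n−i)
p-value (one-sided, H₁ less) = 0.75822
At α=0.05: p ≥ α → fail to reject H₀

reject H₀: no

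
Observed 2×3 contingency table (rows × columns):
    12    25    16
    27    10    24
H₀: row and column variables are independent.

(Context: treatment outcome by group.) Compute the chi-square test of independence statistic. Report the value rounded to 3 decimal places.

Row totals [53, 61], col totals [39, 35, 40], n=114
χ² = (12−18.13)²/18.13 + (25−16.27)²/16.27 + (16−18.60)²/18.60 + (27−20.87)²/20.87 + (10−18.73)²/18.73 + (24−21.40)²/21.40 = 13.3019
df = 2

test statistic = 13.302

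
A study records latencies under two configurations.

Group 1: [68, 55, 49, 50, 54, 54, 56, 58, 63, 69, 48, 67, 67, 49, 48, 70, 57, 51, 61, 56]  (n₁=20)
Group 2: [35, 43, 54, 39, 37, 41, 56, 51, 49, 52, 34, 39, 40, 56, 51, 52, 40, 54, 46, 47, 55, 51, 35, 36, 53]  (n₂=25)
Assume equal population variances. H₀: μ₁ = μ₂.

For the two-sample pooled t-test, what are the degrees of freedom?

df = n₁ + n₂ − 2 = 20 + 25 − 2 = 43

degrees of freedom = 43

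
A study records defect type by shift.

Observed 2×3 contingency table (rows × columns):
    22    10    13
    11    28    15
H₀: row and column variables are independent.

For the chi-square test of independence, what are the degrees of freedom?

degrees of freedom = 2

df = (r−1)(c−1) = (2−1)·(3−1) = 2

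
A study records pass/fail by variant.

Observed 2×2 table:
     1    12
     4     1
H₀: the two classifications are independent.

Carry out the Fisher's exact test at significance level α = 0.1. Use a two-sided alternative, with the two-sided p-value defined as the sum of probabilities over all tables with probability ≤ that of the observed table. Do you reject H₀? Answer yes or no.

reject H₀: yes

Margins: r₁=13, r₂=5, c₁=5, c₂=13, n=18
p_obs = C(13,1)·C(5,4)/C(18,5); sum pmf over tables with pmf ≤ p_obs
p-value (two-sided) = 0.00770
At α=0.1: p < α → reject H₀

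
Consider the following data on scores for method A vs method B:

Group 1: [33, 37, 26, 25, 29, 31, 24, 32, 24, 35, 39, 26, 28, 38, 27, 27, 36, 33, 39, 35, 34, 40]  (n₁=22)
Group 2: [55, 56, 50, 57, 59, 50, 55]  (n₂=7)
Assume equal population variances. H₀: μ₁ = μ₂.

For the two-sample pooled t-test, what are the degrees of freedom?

df = n₁ + n₂ − 2 = 22 + 7 − 2 = 27

degrees of freedom = 27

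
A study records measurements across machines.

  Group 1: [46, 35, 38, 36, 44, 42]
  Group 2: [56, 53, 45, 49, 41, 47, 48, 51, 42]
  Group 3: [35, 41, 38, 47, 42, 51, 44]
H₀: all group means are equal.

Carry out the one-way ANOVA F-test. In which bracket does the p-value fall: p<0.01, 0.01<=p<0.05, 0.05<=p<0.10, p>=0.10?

Group means [40.17, 48.00, 42.57], grand mean 44.136
SSB = Σnᵢ(x̄ᵢ−x̄)² = 246.043; SSW = ΣΣ(x−x̄ᵢ)² = 468.548
MSB = 246.043/2 = 123.0216; MSW = 468.548/19 = 24.6604
F = MSB/MSW = 4.9886
df = (2, 19)
p-value (upper-tail) = 0.01814
→ bracket: 0.01<=p<0.05

p-value bracket: 0.01<=p<0.05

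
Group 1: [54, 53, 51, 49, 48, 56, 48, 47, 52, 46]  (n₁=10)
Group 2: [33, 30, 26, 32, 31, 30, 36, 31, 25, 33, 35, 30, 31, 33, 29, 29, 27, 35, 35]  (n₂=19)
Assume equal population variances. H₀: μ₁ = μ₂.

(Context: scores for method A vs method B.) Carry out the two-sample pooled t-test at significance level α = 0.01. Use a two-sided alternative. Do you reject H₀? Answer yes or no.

x̄₁=50.400, s₁=3.307, n₁=10
x̄₂=31.105, s₂=3.107, n₂=19
s_p² = [9·3.307² + 18·3.107²]/27 = 10.0811
SE = √(s_p²·(1/10+1/19)) = 1.2404
t = (50.400−31.105)/1.2404 = 15.5547
df = 27
p-value (two-sided) = 0.00000
At α=0.01: p < α → reject H₀

reject H₀: yes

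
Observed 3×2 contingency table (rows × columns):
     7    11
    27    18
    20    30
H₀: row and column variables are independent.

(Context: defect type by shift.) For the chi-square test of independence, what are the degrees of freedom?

df = (r−1)(c−1) = (3−1)·(2−1) = 2

degrees of freedom = 2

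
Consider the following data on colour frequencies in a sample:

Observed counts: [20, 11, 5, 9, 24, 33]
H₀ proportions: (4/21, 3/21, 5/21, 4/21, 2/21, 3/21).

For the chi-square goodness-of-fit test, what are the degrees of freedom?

df = k − 1 = 6 − 1 = 5

degrees of freedom = 5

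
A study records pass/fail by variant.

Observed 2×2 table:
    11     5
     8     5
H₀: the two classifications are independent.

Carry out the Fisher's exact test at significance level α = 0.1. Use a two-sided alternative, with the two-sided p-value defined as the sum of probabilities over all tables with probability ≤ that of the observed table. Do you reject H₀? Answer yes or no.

Margins: r₁=16, r₂=13, c₁=19, c₂=10, n=29
p_obs = C(16,11)·C(13,8)/C(29,19); sum pmf over tables with pmf ≤ p_obs
p-value (two-sided) = 0.71414
At α=0.1: p ≥ α → fail to reject H₀

reject H₀: no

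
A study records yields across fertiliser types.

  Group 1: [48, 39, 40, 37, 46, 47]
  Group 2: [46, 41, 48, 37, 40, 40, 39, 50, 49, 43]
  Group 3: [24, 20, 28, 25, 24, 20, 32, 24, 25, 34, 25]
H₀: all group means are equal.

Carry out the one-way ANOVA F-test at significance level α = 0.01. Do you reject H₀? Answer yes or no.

reject H₀: yes

Group means [42.83, 43.30, 25.55], grand mean 35.963
SSB = Σnᵢ(x̄ᵢ−x̄)² = 2015.302; SSW = ΣΣ(x−x̄ᵢ)² = 491.661
MSB = 2015.302/2 = 1007.6512; MSW = 491.661/24 = 20.4859
F = MSB/MSW = 49.1876
df = (2, 24)
p-value (upper-tail) = 0.00000
At α=0.01: p < α → reject H₀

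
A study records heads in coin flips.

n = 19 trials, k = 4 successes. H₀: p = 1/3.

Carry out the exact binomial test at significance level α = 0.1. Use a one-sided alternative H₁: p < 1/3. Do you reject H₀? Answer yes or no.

reject H₀: no

Exact binomial: n=19, k=4, p₀=1/3=0.3333
P(X≤4) from Σ C(n,i)·p₀^i·(1−p₀)^(n−i)
p-value (one-sided, H₁ less) = 0.18794
At α=0.1: p ≥ α → fail to reject H₀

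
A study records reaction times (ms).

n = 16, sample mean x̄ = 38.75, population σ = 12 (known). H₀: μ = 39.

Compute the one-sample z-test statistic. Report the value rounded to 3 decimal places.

SE = σ/√n = 12/√16 = 3.0000
z = (x̄−μ₀)/SE = (38.75−39)/3.0000 = -0.0833

test statistic = -0.083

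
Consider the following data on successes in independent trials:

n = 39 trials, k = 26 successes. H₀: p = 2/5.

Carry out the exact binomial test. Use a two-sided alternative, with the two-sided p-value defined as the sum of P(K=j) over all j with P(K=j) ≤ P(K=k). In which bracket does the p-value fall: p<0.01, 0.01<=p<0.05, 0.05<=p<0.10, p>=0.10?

Exact binomial: n=39, k=26, p₀=2/5=0.4000
P(X=j) = C(n,j)·p₀^j·(1−p₀)^(n−j); p = Σ P(X=j) over j with P(X=j) ≤ P(X=26)
p-value (two-sided) = 0.00090
→ bracket: p<0.01

p-value bracket: p<0.01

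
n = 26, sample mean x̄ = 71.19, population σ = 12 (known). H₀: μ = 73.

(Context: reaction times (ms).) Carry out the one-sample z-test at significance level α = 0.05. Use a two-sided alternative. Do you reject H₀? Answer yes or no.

reject H₀: no

SE = σ/√n = 12/√26 = 2.3534
z = (x̄−μ₀)/SE = (71.19−73)/2.3534 = -0.7691
p-value (two-sided) = 0.44183
At α=0.05: p ≥ α → fail to reject H₀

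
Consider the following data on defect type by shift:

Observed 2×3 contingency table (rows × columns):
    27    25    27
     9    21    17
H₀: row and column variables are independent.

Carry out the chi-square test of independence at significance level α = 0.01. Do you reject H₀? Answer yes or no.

reject H₀: no

Row totals [79, 47], col totals [36, 46, 44], n=126
χ² = (27−22.57)²/22.57 + (25−28.84)²/28.84 + (27−27.59)²/27.59 + (9−13.43)²/13.43 + (21−17.16)²/17.16 + (17−16.41)²/16.41 = 3.7344
df = 2
p-value (upper-tail) = 0.15455
At α=0.01: p ≥ α → fail to reject H₀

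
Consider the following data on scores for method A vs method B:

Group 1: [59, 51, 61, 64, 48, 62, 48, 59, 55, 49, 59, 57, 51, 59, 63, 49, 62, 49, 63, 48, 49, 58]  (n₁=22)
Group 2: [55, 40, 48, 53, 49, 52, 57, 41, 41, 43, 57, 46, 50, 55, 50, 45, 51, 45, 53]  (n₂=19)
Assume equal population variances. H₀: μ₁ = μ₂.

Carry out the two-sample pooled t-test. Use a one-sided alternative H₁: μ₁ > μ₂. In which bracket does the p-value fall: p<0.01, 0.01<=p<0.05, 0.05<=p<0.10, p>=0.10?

x̄₁=55.591, s₁=5.917, n₁=22
x̄₂=49.000, s₂=5.447, n₂=19
s_p² = [21·5.917² + 18·5.447²]/39 = 32.5466
SE = √(s_p²·(1/22+1/19)) = 1.7867
t = (55.591−49.000)/1.7867 = 3.6888
df = 39
p-value (one-sided, H₁ greater) = 0.00034
→ bracket: p<0.01

p-value bracket: p<0.01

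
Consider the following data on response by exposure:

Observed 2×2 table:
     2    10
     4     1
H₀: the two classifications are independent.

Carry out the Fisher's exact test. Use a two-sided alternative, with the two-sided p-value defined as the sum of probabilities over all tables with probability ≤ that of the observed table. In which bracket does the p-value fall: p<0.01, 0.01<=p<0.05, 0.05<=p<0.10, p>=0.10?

p-value bracket: 0.01<=p<0.05

Margins: r₁=12, r₂=5, c₁=6, c₂=11, n=17
p_obs = C(12,2)·C(5,4)/C(17,6); sum pmf over tables with pmf ≤ p_obs
p-value (two-sided) = 0.02763
→ bracket: 0.01<=p<0.05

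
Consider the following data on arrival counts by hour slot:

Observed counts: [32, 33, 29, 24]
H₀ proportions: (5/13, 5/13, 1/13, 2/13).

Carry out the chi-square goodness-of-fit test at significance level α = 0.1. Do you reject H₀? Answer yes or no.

n = 118; E_i = n·p_i = [45.38, 45.38, 9.08, 18.15]
χ² = (32−45.38)²/45.38 + (33−45.38)²/45.38 + (29−9.08)²/9.08 + (24−18.15)²/18.15 = 52.9390
df = 3
p-value (upper-tail) = 0.00000
At α=0.1: p < α → reject H₀

reject H₀: yes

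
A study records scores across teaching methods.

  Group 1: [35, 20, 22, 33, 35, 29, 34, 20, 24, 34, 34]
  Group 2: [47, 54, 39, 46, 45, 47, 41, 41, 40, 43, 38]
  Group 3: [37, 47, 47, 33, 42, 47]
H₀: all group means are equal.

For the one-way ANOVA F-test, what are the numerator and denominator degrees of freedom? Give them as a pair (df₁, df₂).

degrees of freedom = [2, 25]

k = 3 groups, N = 28 total
df = (k−1, N−k) = (3−1, 28−3) = (2, 25)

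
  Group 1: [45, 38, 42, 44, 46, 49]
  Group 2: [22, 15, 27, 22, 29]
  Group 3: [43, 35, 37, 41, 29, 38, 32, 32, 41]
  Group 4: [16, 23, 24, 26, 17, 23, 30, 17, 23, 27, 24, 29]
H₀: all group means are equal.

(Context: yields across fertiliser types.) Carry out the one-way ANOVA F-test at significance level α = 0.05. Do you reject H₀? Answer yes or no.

Group means [44.00, 23.00, 36.44, 23.25], grand mean 30.812
SSB = Σnᵢ(x̄ᵢ−x̄)² = 2320.403; SSW = ΣΣ(x−x̄ᵢ)² = 604.472
MSB = 2320.403/3 = 773.4676; MSW = 604.472/28 = 21.5883
F = MSB/MSW = 35.8281
df = (3, 28)
p-value (upper-tail) = 0.00000
At α=0.05: p < α → reject H₀

reject H₀: yes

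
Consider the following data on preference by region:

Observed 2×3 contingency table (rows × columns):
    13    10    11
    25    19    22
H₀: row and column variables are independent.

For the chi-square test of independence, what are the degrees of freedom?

degrees of freedom = 2

df = (r−1)(c−1) = (2−1)·(3−1) = 2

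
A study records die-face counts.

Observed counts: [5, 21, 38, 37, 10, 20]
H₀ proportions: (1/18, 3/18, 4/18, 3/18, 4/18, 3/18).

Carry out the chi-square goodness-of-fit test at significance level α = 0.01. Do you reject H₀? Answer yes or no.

n = 131; E_i = n·p_i = [7.28, 21.83, 29.11, 21.83, 29.11, 21.83]
χ² = (5−7.28)²/7.28 + (21−21.83)²/21.83 + (38−29.11)²/29.11 + (37−21.83)²/21.83 + (10−29.11)²/29.11 + (20−21.83)²/21.83 = 26.6947
df = 5
p-value (upper-tail) = 0.00007
At α=0.01: p < α → reject H₀

reject H₀: yes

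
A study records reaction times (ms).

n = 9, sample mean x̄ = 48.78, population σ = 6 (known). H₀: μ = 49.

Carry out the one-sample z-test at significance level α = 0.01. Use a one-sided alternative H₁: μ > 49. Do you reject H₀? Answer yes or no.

SE = σ/√n = 6/√9 = 2.0000
z = (x̄−μ₀)/SE = (48.78−49)/2.0000 = -0.1100
p-value (one-sided, H₁ greater) = 0.54380
At α=0.01: p ≥ α → fail to reject H₀

reject H₀: no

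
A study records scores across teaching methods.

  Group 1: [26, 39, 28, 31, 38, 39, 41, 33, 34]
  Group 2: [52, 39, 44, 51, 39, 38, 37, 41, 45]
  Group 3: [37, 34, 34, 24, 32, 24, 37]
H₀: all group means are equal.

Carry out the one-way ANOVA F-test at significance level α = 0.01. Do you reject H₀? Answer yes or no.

Group means [34.33, 42.89, 31.71], grand mean 36.680
SSB = Σnᵢ(x̄ᵢ−x̄)² = 569.123; SSW = ΣΣ(x−x̄ᵢ)² = 656.317
MSB = 569.123/2 = 284.5613; MSW = 656.317/22 = 29.8326
F = MSB/MSW = 9.5386
df = (2, 22)
p-value (upper-tail) = 0.00104
At α=0.01: p < α → reject H₀

reject H₀: yes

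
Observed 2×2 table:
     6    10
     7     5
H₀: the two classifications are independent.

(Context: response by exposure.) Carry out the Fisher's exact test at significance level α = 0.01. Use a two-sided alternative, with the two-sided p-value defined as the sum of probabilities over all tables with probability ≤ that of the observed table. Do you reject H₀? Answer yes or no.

Margins: r₁=16, r₂=12, c₁=13, c₂=15, n=28
p_obs = C(16,6)·C(12,7)/C(28,13); sum pmf over tables with pmf ≤ p_obs
p-value (two-sided) = 0.44545
At α=0.01: p ≥ α → fail to reject H₀

reject H₀: no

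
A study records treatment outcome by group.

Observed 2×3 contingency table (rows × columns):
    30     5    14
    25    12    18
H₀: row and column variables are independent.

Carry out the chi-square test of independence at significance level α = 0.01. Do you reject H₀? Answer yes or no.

Row totals [49, 55], col totals [55, 17, 32], n=104
χ² = (30−25.91)²/25.91 + (5−8.01)²/8.01 + (14−15.08)²/15.08 + (25−29.09)²/29.09 + (12−8.99)²/8.99 + (18−16.92)²/16.92 = 3.5024
df = 2
p-value (upper-tail) = 0.17357
At α=0.01: p ≥ α → fail to reject H₀

reject H₀: no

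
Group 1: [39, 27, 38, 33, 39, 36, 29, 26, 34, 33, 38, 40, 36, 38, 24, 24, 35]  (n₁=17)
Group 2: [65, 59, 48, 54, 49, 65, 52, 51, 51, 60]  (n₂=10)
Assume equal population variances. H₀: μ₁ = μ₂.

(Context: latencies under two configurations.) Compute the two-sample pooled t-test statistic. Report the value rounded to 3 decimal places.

x̄₁=33.471, s₁=5.467, n₁=17
x̄₂=55.400, s₂=6.381, n₂=10
s_p² = [16·5.467² + 9·6.381²]/25 = 33.7854
SE = √(s_p²·(1/17+1/10)) = 2.3164
t = (33.471−55.400)/2.3164 = -9.4668
df = 25

test statistic = -9.467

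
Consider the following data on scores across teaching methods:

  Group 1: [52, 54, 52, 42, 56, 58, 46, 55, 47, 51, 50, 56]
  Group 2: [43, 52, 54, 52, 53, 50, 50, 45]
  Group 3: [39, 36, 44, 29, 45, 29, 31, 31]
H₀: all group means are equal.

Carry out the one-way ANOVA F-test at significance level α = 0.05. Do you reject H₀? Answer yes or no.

reject H₀: yes

Group means [51.58, 49.88, 35.50], grand mean 46.500
SSB = Σnᵢ(x̄ᵢ−x̄)² = 1369.208; SSW = ΣΣ(x−x̄ᵢ)² = 651.792
MSB = 1369.208/2 = 684.6042; MSW = 651.792/25 = 26.0717
F = MSB/MSW = 26.2586
df = (2, 25)
p-value (upper-tail) = 0.00000
At α=0.05: p < α → reject H₀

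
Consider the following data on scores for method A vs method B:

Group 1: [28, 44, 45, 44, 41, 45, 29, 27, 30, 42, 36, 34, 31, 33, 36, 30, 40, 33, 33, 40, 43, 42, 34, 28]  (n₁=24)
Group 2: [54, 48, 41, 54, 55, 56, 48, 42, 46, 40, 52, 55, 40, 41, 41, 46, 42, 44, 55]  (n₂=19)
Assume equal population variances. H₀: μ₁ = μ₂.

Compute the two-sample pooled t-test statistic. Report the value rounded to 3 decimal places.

x̄₁=36.167, s₁=6.105, n₁=24
x̄₂=47.368, s₂=6.066, n₂=19
s_p² = [23·6.105² + 18·6.066²]/41 = 37.0672
SE = √(s_p²·(1/24+1/19)) = 1.8696
t = (36.167−47.368)/1.8696 = -5.9916
df = 41

test statistic = -5.992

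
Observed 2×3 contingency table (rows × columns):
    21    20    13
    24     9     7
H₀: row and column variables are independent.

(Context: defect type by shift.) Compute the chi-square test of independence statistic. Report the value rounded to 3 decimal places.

test statistic = 4.180

Row totals [54, 40], col totals [45, 29, 20], n=94
χ² = (21−25.85)²/25.85 + (20−16.66)²/16.66 + (13−11.49)²/11.49 + (24−19.15)²/19.15 + (9−12.34)²/12.34 + (7−8.51)²/8.51 = 4.1800
df = 2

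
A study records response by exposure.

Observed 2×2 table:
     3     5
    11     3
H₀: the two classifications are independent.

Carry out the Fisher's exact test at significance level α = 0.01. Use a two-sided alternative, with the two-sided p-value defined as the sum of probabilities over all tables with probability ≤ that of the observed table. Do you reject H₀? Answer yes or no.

reject H₀: no

Margins: r₁=8, r₂=14, c₁=14, c₂=8, n=22
p_obs = C(8,3)·C(14,11)/C(22,14); sum pmf over tables with pmf ≤ p_obs
p-value (two-sided) = 0.08146
At α=0.01: p ≥ α → fail to reject H₀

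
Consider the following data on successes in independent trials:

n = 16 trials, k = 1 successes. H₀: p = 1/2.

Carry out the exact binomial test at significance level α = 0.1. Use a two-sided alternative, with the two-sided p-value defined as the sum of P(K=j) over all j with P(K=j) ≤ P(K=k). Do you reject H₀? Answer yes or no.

Exact binomial: n=16, k=1, p₀=1/2=0.5000
P(X=j) = C(n,j)·p₀^j·(1−p₀)^(n−j); p = Σ P(X=j) over j with P(X=j) ≤ P(X=1)
p-value (two-sided) = 0.00052
At α=0.1: p < α → reject H₀

reject H₀: yes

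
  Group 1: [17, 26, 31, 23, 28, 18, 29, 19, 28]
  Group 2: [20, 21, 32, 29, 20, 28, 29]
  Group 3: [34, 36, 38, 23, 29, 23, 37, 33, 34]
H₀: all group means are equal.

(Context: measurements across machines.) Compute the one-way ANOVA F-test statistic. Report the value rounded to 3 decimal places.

Group means [24.33, 25.57, 31.89], grand mean 27.400
SSB = Σnᵢ(x̄ᵢ−x̄)² = 289.397; SSW = ΣΣ(x−x̄ᵢ)² = 630.603
MSB = 289.397/2 = 144.6984; MSW = 630.603/22 = 28.6638
F = MSB/MSW = 5.0481
df = (2, 22)

test statistic = 5.048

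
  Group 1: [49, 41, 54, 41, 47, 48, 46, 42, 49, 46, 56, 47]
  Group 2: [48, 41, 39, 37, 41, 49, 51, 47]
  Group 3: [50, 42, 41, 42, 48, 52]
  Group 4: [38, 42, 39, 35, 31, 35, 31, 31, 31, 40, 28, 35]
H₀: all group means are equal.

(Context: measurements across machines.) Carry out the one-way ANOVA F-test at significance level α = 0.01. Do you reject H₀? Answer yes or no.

reject H₀: yes

Group means [47.17, 44.12, 45.83, 34.67], grand mean 42.368
SSB = Σnᵢ(x̄ᵢ−x̄)² = 1084.800; SSW = ΣΣ(x−x̄ᵢ)² = 752.042
MSB = 1084.800/3 = 361.6001; MSW = 752.042/34 = 22.1189
F = MSB/MSW = 16.3480
df = (3, 34)
p-value (upper-tail) = 0.00000
At α=0.01: p < α → reject H₀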